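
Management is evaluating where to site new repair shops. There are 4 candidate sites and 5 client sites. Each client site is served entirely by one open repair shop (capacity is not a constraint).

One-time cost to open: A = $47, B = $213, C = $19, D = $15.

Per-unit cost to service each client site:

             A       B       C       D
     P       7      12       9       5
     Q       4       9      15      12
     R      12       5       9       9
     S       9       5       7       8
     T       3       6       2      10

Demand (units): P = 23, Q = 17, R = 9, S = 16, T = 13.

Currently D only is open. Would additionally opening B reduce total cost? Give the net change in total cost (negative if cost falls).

Current service cost with {D}: 658.
Adding B: each client site re-picks its cheapest; new service cost 471, saving 187.
Extra fixed cost: 213. Net change = 213 − 187 = 26.
(Totals: 673 → 699.)

No — net change +26 (cost rises by 26).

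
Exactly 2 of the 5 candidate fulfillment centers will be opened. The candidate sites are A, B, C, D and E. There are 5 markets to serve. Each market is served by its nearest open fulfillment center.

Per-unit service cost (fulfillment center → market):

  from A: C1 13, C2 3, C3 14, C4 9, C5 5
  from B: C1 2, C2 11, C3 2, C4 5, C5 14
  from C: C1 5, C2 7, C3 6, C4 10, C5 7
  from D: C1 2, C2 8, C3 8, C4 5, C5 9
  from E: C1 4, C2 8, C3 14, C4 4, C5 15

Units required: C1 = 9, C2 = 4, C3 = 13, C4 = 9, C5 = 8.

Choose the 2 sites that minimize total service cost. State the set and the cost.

With exactly 2 open, each market uses its cheapest among the chosen.
{A, B}: C1→B 2·9=18, C2→A 3·4=12, C3→B 2·13=26, C4→B 5·9=45, C5→A 5·8=40. Service cost 141.
{B, C}: service cost 173
{B, D}: service cost 193
Among all 10 size-2 choices, {A, B} is lowest.

Choose A and B; total service cost 141.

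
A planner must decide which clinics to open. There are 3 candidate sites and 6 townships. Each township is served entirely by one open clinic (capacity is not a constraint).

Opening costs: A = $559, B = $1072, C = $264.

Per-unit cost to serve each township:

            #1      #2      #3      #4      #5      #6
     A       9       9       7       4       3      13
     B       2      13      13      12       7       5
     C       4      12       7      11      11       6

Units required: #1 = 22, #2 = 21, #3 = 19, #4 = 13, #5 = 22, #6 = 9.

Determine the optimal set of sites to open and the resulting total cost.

Open C only; minimum total cost 1176.

For any fixed open set, each township goes to its cheapest open site; total = fixed + service.
{C}: #1→C 4·22=88, #2→C 12·21=252, #3→C 7·19=133, #4→C 11·13=143, #5→C 11·22=242, #6→C 6·9=54. Service 912; fixed 264; total 1176.
{A}: service 755 + fixed 559 = 1314
{A, C}: #1→C 4·22=88, #2→A 9·21=189, #3→A 7·19=133, #4→A 4·13=52, #5→A 3·22=66, #6→C 6·9=54. Service 582; fixed 823; total 1405.
{A, B, C}: service 529 + fixed 1895 = 2424
No other subset beats 1176.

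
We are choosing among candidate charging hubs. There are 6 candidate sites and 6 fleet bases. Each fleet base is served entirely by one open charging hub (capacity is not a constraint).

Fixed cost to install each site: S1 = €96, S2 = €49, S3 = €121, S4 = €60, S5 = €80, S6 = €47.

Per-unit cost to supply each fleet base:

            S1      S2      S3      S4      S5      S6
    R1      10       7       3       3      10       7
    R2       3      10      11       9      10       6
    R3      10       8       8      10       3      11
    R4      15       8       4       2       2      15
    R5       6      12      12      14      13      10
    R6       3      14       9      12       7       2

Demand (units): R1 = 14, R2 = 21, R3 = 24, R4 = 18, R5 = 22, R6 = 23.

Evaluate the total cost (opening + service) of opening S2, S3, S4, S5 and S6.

Total cost: 899

Each fleet base is assigned to its cheapest site among the open ones.
{S2, S3, S4, S5, S6}: R1→S3 3·14=42, R2→S6 6·21=126, R3→S5 3·24=72, R4→S4 2·18=36, R5→S6 10·22=220, R6→S6 2·23=46. Service 542; fixed 357; total 899.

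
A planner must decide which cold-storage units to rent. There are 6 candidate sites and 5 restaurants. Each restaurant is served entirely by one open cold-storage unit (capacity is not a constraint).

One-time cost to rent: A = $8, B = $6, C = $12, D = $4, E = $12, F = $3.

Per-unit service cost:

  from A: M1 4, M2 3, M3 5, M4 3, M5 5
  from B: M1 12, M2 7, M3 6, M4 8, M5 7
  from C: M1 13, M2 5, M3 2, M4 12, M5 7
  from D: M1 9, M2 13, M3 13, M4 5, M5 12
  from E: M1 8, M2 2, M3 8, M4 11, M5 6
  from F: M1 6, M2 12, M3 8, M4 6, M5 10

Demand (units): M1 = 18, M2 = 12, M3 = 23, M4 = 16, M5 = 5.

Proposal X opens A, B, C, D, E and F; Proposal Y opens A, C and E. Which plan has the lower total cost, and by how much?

Proposal Y is cheaper by 13.

Proposal X: {A, B, C, D, E, F}: M1→A 4·18=72, M2→E 2·12=24, M3→C 2·23=46, M4→A 3·16=48, M5→A 5·5=25. Service 215; fixed 45; total 260.
Proposal Y: {A, C, E}: M1→A 4·18=72, M2→E 2·12=24, M3→C 2·23=46, M4→A 3·16=48, M5→A 5·5=25. Service 215; fixed 32; total 247.
Difference: |260 − 247| = 13.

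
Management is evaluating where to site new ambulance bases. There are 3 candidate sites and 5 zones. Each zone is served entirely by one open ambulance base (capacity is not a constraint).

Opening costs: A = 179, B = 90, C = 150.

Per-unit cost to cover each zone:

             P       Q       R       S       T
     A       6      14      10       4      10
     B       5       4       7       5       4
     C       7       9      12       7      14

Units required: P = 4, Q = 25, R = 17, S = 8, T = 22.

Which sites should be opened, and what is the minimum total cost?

For any fixed open set, each zone goes to its cheapest open site; total = fixed + service.
{B}: P→B 5·4=20, Q→B 4·25=100, R→B 7·17=119, S→B 5·8=40, T→B 4·22=88. Service 367; fixed 90; total 457.
{B, C}: P→B 5·4=20, Q→B 4·25=100, R→B 7·17=119, S→B 5·8=40, T→B 4·22=88. Service 367; fixed 240; total 607.
{A, B}: service 359 + fixed 269 = 628
{A, B, C}: service 359 + fixed 419 = 778
(All 7 nonempty subsets were checked; B only is lowest.)

Open B only; minimum total cost 457.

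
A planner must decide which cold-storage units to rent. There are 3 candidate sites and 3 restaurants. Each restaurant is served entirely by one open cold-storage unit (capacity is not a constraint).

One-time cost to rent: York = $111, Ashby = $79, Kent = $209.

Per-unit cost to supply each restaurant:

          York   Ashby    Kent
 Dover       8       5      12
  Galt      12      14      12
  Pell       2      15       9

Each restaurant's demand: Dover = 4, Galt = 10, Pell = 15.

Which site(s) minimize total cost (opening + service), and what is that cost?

Open York only; minimum total cost 293.

For any fixed open set, each restaurant goes to its cheapest open site; total = fixed + service.
{York}: Dover→York 8·4=32, Galt→York 12·10=120, Pell→York 2·15=30. Service 182; fixed 111; total 293.
{York, Ashby}: service 170 + fixed 190 = 360
{Ashby}: service 385 + fixed 79 = 464
{York, Ashby, Kent}: Dover→Ashby 5·4=20, Galt→York 12·10=120, Pell→York 2·15=30. Service 170; fixed 399; total 569.
No other subset beats 293.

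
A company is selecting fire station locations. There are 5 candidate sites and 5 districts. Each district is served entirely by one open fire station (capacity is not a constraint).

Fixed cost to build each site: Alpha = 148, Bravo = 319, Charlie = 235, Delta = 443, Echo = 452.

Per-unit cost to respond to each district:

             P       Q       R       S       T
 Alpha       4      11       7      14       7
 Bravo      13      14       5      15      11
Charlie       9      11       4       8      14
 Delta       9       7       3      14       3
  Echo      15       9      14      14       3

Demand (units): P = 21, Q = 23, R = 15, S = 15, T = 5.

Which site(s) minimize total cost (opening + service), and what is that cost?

Open Alpha only; minimum total cost 835.

For any fixed open set, each district goes to its cheapest open site; total = fixed + service.
{Alpha}: P→Alpha 4·21=84, Q→Alpha 11·23=253, R→Alpha 7·15=105, S→Alpha 14·15=210, T→Alpha 7·5=35. Service 687; fixed 148; total 835.
{Charlie}: service 692 + fixed 235 = 927
{Alpha, Charlie}: service 552 + fixed 383 = 935
{Alpha, Bravo, Charlie, Delta, Echo}: P→Alpha 4·21=84, Q→Delta 7·23=161, R→Delta 3·15=45, S→Charlie 8·15=120, T→Delta 3·5=15. Service 425; fixed 1597; total 2022.
No other subset beats 835.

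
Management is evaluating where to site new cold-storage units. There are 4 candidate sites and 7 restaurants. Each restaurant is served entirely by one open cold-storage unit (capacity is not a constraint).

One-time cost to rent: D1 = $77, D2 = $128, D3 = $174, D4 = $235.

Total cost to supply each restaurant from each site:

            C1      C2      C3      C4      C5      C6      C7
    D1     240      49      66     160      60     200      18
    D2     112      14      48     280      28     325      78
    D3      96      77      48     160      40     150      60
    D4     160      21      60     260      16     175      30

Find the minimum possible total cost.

Minimum total cost: 785

For any fixed open set, each restaurant goes to its cheapest open site; total = fixed + service.
{D1, D2}: C1→D2 112, C2→D2 14, C3→D2 48, C4→D1 160, C5→D2 28, C6→D1 200, C7→D1 18. Service 580; fixed 205; total 785.
{D3}: C1→D3 96, C2→D3 77, C3→D3 48, C4→D3 160, C5→D3 40, C6→D3 150, C7→D3 60. Service 631; fixed 174; total 805.
{D1, D3}: C1→D3 96, C2→D1 49, C3→D3 48, C4→D1 160, C5→D3 40, C6→D3 150, C7→D1 18. Service 561; fixed 251; total 812.
{D1, D2, D3, D4}: service 502 + fixed 614 = 1116
No other subset beats 785.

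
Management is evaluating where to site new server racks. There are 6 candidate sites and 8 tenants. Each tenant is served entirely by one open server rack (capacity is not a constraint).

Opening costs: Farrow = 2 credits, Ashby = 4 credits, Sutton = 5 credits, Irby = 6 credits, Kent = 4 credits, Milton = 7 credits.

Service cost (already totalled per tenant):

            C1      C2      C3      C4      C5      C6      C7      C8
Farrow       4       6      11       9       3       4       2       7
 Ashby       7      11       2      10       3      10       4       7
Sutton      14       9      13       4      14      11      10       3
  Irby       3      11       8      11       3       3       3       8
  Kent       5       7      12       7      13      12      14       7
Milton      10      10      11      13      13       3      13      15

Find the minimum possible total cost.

Minimum total cost: 39

For any fixed open set, each tenant goes to its cheapest open site; total = fixed + service.
{Farrow, Ashby, Sutton}: C1→Farrow 4, C2→Farrow 6, C3→Ashby 2, C4→Sutton 4, C5→Farrow 3, C6→Farrow 4, C7→Farrow 2, C8→Sutton 3. Service 28; fixed 11; total 39.
{Farrow, Ashby}: service 37 + fixed 6 = 43
{Farrow, Ashby, Sutton, Irby}: C1→Irby 3, C2→Farrow 6, C3→Ashby 2, C4→Sutton 4, C5→Farrow 3, C6→Irby 3, C7→Farrow 2, C8→Sutton 3. Service 26; fixed 17; total 43.
{Farrow, Ashby, Sutton, Irby, Kent, Milton}: C1→Irby 3, C2→Farrow 6, C3→Ashby 2, C4→Sutton 4, C5→Farrow 3, C6→Irby 3, C7→Farrow 2, C8→Sutton 3. Service 26; fixed 28; total 54.
No other subset beats 39.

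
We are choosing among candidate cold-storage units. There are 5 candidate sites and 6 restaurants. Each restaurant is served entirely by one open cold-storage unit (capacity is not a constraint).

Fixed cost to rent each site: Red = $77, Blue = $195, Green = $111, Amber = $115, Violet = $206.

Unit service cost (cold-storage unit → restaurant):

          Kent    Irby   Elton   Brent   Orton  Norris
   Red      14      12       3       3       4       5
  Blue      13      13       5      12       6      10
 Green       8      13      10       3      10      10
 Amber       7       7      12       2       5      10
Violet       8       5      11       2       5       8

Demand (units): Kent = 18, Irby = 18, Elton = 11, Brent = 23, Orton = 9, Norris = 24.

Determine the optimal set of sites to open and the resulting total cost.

Open Red and Amber; minimum total cost 679.

For any fixed open set, each restaurant goes to its cheapest open site; total = fixed + service.
{Red, Amber}: Kent→Amber 7·18=126, Irby→Amber 7·18=126, Elton→Red 3·11=33, Brent→Amber 2·23=46, Orton→Red 4·9=36, Norris→Red 5·24=120. Service 487; fixed 192; total 679.
{Red, Violet}: service 469 + fixed 283 = 752
{Red, Green, Amber}: Kent→Amber 7·18=126, Irby→Amber 7·18=126, Elton→Red 3·11=33, Brent→Amber 2·23=46, Orton→Red 4·9=36, Norris→Red 5·24=120. Service 487; fixed 303; total 790.
{Red, Blue, Green, Amber, Violet}: Kent→Amber 7·18=126, Irby→Violet 5·18=90, Elton→Red 3·11=33, Brent→Amber 2·23=46, Orton→Red 4·9=36, Norris→Red 5·24=120. Service 451; fixed 704; total 1155.
No other subset beats 679.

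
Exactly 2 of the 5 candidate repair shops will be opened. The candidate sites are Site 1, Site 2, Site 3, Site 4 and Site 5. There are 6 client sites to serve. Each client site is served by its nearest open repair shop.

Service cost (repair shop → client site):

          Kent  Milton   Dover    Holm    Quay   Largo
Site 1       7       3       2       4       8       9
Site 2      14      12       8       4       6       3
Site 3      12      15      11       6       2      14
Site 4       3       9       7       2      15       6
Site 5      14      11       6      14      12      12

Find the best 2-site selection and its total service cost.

With exactly 2 open, each client site uses its cheapest among the chosen.
{Site 1, Site 4}: Kent→Site 4 3, Milton→Site 1 3, Dover→Site 1 2, Holm→Site 4 2, Quay→Site 1 8, Largo→Site 4 6. Service cost 24.
{Site 1, Site 2}: service cost 25
{Site 1, Site 3}: service cost 27
Among all 10 size-2 choices, {Site 1, Site 4} is lowest.

Choose Site 1 and Site 4; total service cost 24.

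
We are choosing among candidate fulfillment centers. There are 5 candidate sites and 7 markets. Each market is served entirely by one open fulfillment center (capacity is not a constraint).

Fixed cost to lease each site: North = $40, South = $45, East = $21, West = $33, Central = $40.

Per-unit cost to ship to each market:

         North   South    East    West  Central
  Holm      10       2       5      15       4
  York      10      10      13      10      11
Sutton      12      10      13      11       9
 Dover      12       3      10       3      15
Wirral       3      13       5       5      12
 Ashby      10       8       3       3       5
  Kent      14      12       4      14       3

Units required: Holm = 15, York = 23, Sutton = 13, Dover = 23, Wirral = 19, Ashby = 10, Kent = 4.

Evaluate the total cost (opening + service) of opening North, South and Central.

Total cost: 690

Each market is assigned to its cheapest site among the open ones.
{North, South, Central}: Holm→South 2·15=30, York→North 10·23=230, Sutton→Central 9·13=117, Dover→South 3·23=69, Wirral→North 3·19=57, Ashby→Central 5·10=50, Kent→Central 3·4=12. Service 565; fixed 125; total 690.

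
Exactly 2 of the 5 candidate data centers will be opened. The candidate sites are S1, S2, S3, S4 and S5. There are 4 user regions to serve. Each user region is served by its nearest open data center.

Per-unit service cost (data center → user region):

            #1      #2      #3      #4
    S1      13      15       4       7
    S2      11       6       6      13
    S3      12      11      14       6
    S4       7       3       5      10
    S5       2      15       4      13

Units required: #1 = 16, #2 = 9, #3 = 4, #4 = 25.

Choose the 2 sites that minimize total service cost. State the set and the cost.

With exactly 2 open, each user region uses its cheapest among the chosen.
{S3, S5}: #1→S5 2·16=32, #2→S3 11·9=99, #3→S5 4·4=16, #4→S3 6·25=150. Service cost 297.
{S3, S4}: service cost 309
{S4, S5}: service cost 325
Among all 10 size-2 choices, {S3, S5} is lowest.

Choose S3 and S5; total service cost 297.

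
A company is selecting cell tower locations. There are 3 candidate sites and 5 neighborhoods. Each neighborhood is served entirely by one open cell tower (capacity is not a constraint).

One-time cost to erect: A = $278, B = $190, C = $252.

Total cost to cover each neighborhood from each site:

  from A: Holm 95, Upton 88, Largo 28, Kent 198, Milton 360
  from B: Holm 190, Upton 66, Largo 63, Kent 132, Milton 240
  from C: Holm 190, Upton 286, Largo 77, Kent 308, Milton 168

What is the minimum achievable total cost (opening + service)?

Minimum total cost: 881

For any fixed open set, each neighborhood goes to its cheapest open site; total = fixed + service.
{B}: Holm→B 190, Upton→B 66, Largo→B 63, Kent→B 132, Milton→B 240. Service 691; fixed 190; total 881.
{A, B}: service 561 + fixed 468 = 1029
{A}: service 769 + fixed 278 = 1047
{A, B, C}: service 489 + fixed 720 = 1209
No other subset beats 881.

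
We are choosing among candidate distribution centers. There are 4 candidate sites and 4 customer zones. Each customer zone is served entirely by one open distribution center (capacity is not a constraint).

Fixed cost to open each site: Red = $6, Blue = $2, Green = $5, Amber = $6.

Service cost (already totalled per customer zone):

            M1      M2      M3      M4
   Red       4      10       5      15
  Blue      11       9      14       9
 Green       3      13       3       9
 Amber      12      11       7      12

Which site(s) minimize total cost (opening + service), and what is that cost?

For any fixed open set, each customer zone goes to its cheapest open site; total = fixed + service.
{Blue, Green}: M1→Green 3, M2→Blue 9, M3→Green 3, M4→Blue 9. Service 24; fixed 7; total 31.
{Green}: service 28 + fixed 5 = 33
{Red, Blue}: M1→Red 4, M2→Blue 9, M3→Red 5, M4→Blue 9. Service 27; fixed 8; total 35.
{Red, Blue, Green, Amber}: M1→Green 3, M2→Blue 9, M3→Green 3, M4→Blue 9. Service 24; fixed 19; total 43.
No other subset beats 31.

Open Blue and Green; minimum total cost 31.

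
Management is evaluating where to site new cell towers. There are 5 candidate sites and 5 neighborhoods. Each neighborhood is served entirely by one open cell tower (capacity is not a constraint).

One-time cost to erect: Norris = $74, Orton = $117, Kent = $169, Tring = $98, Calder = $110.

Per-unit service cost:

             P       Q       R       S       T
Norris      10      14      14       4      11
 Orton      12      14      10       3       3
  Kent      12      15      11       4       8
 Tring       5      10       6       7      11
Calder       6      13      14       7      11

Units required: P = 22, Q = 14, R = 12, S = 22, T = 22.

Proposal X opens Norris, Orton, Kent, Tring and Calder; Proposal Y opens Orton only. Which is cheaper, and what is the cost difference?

Proposal Y is cheaper by 193.

Proposal X: {Norris, Orton, Kent, Tring, Calder}: P→Tring 5·22=110, Q→Tring 10·14=140, R→Tring 6·12=72, S→Orton 3·22=66, T→Orton 3·22=66. Service 454; fixed 568; total 1022.
Proposal Y: {Orton}: P→Orton 12·22=264, Q→Orton 14·14=196, R→Orton 10·12=120, S→Orton 3·22=66, T→Orton 3·22=66. Service 712; fixed 117; total 829.
Difference: |1022 − 829| = 193.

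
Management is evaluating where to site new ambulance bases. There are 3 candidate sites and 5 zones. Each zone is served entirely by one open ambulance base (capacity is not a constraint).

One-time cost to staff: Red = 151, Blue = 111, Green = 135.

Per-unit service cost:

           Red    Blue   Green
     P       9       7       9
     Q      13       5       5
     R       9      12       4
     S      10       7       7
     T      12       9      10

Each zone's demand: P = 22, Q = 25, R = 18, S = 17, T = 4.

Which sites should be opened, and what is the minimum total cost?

Open Green only; minimum total cost 689.

For any fixed open set, each zone goes to its cheapest open site; total = fixed + service.
{Green}: P→Green 9·22=198, Q→Green 5·25=125, R→Green 4·18=72, S→Green 7·17=119, T→Green 10·4=40. Service 554; fixed 135; total 689.
{Blue, Green}: service 506 + fixed 246 = 752
{Blue}: P→Blue 7·22=154, Q→Blue 5·25=125, R→Blue 12·18=216, S→Blue 7·17=119, T→Blue 9·4=36. Service 650; fixed 111; total 761.
{Red, Blue, Green}: service 506 + fixed 397 = 903
No other subset beats 689.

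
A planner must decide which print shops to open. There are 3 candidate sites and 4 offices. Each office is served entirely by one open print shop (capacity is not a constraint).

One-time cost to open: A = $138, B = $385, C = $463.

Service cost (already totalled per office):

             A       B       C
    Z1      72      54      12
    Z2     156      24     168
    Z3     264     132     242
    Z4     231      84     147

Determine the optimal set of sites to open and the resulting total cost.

Open B only; minimum total cost 679.

For any fixed open set, each office goes to its cheapest open site; total = fixed + service.
{B}: Z1→B 54, Z2→B 24, Z3→B 132, Z4→B 84. Service 294; fixed 385; total 679.
{A, B}: Z1→B 54, Z2→B 24, Z3→B 132, Z4→B 84. Service 294; fixed 523; total 817.
{A}: service 723 + fixed 138 = 861
{A, B, C}: Z1→C 12, Z2→B 24, Z3→B 132, Z4→B 84. Service 252; fixed 986; total 1238.
No other subset beats 679.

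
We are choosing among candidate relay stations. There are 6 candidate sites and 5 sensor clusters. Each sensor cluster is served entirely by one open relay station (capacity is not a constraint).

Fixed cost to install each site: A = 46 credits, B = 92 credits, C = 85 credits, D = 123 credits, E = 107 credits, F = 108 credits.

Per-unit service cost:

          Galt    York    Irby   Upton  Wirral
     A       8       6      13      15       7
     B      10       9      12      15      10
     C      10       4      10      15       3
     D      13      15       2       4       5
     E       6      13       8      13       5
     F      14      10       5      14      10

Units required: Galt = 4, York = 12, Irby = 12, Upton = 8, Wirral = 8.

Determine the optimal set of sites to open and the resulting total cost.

Open A and D; minimum total cost 369.

For any fixed open set, each sensor cluster goes to its cheapest open site; total = fixed + service.
{A, D}: Galt→A 8·4=32, York→A 6·12=72, Irby→D 2·12=24, Upton→D 4·8=32, Wirral→D 5·8=40. Service 200; fixed 169; total 369.
{C, D}: Galt→C 10·4=40, York→C 4·12=48, Irby→D 2·12=24, Upton→D 4·8=32, Wirral→C 3·8=24. Service 168; fixed 208; total 376.
{A, C, D}: Galt→A 8·4=32, York→C 4·12=48, Irby→D 2·12=24, Upton→D 4·8=32, Wirral→C 3·8=24. Service 160; fixed 254; total 414.
{A, B, C, D, E, F}: service 152 + fixed 561 = 713
No other subset beats 369.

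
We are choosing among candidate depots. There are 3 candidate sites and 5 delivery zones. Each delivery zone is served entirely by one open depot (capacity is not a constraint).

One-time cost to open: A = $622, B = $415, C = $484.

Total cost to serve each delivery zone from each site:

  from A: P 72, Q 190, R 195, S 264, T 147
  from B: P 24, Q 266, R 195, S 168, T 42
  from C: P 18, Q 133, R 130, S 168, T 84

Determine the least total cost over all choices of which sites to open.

Minimum total cost: 1017

For any fixed open set, each delivery zone goes to its cheapest open site; total = fixed + service.
{C}: P→C 18, Q→C 133, R→C 130, S→C 168, T→C 84. Service 533; fixed 484; total 1017.
{B}: service 695 + fixed 415 = 1110
{B, C}: service 491 + fixed 899 = 1390
{A, B, C}: service 491 + fixed 1521 = 2012
No other subset beats 1017.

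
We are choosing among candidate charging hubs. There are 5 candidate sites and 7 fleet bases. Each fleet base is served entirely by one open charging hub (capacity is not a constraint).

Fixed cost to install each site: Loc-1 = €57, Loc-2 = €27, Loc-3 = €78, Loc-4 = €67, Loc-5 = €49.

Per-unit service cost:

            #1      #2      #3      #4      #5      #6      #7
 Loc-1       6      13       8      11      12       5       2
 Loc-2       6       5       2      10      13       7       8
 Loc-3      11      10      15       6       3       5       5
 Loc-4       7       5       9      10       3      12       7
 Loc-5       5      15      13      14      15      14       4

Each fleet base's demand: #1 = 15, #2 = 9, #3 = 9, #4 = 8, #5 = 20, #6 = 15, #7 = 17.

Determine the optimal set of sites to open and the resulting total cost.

For any fixed open set, each fleet base goes to its cheapest open site; total = fixed + service.
{Loc-2, Loc-3}: #1→Loc-2 6·15=90, #2→Loc-2 5·9=45, #3→Loc-2 2·9=18, #4→Loc-3 6·8=48, #5→Loc-3 3·20=60, #6→Loc-3 5·15=75, #7→Loc-3 5·17=85. Service 421; fixed 105; total 526.
{Loc-1, Loc-2, Loc-3}: service 370 + fixed 162 = 532
{Loc-2, Loc-3, Loc-5}: service 389 + fixed 154 = 543
{Loc-1, Loc-2, Loc-3, Loc-4, Loc-5}: service 355 + fixed 278 = 633
No other subset beats 526.

Open Loc-2 and Loc-3; minimum total cost 526.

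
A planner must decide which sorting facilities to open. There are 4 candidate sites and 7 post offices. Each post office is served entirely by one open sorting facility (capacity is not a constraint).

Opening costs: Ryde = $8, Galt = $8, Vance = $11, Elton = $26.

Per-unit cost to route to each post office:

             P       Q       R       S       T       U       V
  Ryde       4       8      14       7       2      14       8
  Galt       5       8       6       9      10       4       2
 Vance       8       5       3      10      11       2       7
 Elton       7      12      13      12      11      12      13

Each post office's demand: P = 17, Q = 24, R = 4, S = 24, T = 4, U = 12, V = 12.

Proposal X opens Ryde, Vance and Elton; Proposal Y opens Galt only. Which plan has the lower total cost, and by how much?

Proposal X: {Ryde, Vance, Elton}: P→Ryde 4·17=68, Q→Vance 5·24=120, R→Vance 3·4=12, S→Ryde 7·24=168, T→Ryde 2·4=8, U→Vance 2·12=24, V→Vance 7·12=84. Service 484; fixed 45; total 529.
Proposal Y: {Galt}: P→Galt 5·17=85, Q→Galt 8·24=192, R→Galt 6·4=24, S→Galt 9·24=216, T→Galt 10·4=40, U→Galt 4·12=48, V→Galt 2·12=24. Service 629; fixed 8; total 637.
Difference: |529 − 637| = 108.

Proposal X is cheaper by 108.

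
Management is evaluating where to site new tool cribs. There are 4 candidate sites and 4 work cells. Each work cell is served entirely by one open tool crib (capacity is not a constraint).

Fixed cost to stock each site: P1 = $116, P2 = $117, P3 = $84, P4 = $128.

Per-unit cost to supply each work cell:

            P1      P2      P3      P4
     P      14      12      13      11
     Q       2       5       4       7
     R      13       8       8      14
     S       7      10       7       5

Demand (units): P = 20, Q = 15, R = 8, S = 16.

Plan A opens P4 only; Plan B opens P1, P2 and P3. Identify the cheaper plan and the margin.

Plan A is cheaper by 118.

Plan A: {P4}: P→P4 11·20=220, Q→P4 7·15=105, R→P4 14·8=112, S→P4 5·16=80. Service 517; fixed 128; total 645.
Plan B: {P1, P2, P3}: P→P2 12·20=240, Q→P1 2·15=30, R→P2 8·8=64, S→P1 7·16=112. Service 446; fixed 317; total 763.
Difference: |645 − 763| = 118.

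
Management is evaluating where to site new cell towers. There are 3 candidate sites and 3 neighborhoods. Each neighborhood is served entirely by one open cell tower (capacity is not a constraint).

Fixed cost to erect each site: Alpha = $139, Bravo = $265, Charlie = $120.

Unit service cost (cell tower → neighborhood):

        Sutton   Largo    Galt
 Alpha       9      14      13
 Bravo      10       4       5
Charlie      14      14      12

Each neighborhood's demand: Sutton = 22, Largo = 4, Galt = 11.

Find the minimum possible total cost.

For any fixed open set, each neighborhood goes to its cheapest open site; total = fixed + service.
{Alpha}: Sutton→Alpha 9·22=198, Largo→Alpha 14·4=56, Galt→Alpha 13·11=143. Service 397; fixed 139; total 536.
{Bravo}: service 291 + fixed 265 = 556
{Charlie}: service 496 + fixed 120 = 616
{Alpha, Bravo, Charlie}: service 269 + fixed 524 = 793
No other subset beats 536.

Minimum total cost: 536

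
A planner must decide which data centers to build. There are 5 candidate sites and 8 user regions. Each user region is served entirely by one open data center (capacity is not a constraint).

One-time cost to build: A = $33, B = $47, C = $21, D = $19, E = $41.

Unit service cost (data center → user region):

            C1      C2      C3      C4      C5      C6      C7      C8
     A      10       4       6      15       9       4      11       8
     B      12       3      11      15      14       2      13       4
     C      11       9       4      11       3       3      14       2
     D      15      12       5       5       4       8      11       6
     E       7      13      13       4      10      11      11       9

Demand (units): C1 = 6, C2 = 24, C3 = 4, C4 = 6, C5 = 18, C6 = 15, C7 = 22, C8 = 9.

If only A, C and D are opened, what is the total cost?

Each user region is assigned to its cheapest site among the open ones.
{A, C, D}: C1→A 10·6=60, C2→A 4·24=96, C3→C 4·4=16, C4→D 5·6=30, C5→C 3·18=54, C6→C 3·15=45, C7→A 11·22=242, C8→C 2·9=18. Service 561; fixed 73; total 634.

Total cost: 634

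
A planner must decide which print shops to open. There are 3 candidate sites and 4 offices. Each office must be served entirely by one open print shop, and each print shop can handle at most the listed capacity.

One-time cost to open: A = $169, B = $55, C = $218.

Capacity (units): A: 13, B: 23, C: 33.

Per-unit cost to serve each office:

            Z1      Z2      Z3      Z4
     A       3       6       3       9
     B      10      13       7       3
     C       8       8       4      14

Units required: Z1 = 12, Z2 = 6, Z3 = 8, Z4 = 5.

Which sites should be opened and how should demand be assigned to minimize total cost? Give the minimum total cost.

Minimum total cost: 409

Open {A, B}: Z1→A 3·12=36, Z2→B 13·6=78, Z3→B 7·8=56, Z4→B 3·5=15.
Loads: A carries 12/13, B carries 19/23. Service 185; fixed 224; total 409.
Next best feasible plan costs 461.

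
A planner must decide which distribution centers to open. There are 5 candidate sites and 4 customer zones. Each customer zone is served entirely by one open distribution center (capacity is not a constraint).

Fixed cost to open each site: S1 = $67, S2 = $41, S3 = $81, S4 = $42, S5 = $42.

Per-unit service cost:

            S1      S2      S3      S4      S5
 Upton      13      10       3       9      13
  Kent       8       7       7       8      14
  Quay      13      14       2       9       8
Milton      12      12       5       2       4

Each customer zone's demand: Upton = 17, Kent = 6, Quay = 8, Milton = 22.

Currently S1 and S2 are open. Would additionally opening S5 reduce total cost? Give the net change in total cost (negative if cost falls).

Yes — net change −174 (cost falls by 174).

Current service cost with {S1, S2}: 580.
Adding S5: each customer zone re-picks its cheapest; new service cost 364, saving 216.
Extra fixed cost: 42. Net change = 42 − 216 = -174.
(Totals: 688 → 514.)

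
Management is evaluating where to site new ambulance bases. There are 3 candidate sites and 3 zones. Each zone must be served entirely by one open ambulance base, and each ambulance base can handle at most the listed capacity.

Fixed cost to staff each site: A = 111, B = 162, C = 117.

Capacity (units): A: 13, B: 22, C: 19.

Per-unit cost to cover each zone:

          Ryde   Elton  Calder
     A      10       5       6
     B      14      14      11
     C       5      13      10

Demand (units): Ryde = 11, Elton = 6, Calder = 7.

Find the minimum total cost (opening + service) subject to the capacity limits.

Minimum total cost: 355

Open {A, C}: Ryde→C 5·11=55, Elton→A 5·6=30, Calder→A 6·7=42.
Loads: A carries 13/13, C carries 11/19. Service 127; fixed 228; total 355.
Next best feasible plan costs 383.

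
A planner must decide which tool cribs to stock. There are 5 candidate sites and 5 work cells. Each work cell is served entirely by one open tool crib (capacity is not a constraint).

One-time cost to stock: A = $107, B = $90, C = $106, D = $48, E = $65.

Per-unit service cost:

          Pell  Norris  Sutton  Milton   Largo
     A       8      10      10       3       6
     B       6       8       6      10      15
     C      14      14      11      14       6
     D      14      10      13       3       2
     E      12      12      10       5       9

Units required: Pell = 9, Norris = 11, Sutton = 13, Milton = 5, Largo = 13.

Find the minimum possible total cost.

Minimum total cost: 399

For any fixed open set, each work cell goes to its cheapest open site; total = fixed + service.
{B, D}: Pell→B 6·9=54, Norris→B 8·11=88, Sutton→B 6·13=78, Milton→D 3·5=15, Largo→D 2·13=26. Service 261; fixed 138; total 399.
{B, D, E}: service 261 + fixed 203 = 464
{D}: Pell→D 14·9=126, Norris→D 10·11=110, Sutton→D 13·13=169, Milton→D 3·5=15, Largo→D 2·13=26. Service 446; fixed 48; total 494.
{A, B, C, D, E}: Pell→B 6·9=54, Norris→B 8·11=88, Sutton→B 6·13=78, Milton→A 3·5=15, Largo→D 2·13=26. Service 261; fixed 416; total 677.
No other subset beats 399.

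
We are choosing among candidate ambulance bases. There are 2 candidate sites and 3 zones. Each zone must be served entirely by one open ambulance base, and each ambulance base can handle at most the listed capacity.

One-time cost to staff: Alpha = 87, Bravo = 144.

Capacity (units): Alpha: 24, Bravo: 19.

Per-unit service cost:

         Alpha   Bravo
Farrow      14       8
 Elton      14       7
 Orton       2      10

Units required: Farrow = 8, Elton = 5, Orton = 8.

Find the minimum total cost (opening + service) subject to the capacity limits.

Minimum total cost: 285

Open {Alpha}: Farrow→Alpha 14·8=112, Elton→Alpha 14·5=70, Orton→Alpha 2·8=16.
Loads: Alpha carries 21/24. Service 198; fixed 87; total 285.
Next best feasible plan costs 346.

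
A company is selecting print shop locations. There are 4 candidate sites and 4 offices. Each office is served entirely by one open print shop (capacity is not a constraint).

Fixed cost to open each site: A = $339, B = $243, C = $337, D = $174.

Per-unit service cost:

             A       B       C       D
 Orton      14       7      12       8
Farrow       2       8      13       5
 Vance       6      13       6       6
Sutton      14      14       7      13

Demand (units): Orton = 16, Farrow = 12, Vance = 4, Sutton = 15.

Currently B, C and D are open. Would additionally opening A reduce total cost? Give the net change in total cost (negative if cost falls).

Current service cost with {B, C, D}: 301.
Adding A: each office re-picks its cheapest; new service cost 265, saving 36.
Extra fixed cost: 339. Net change = 339 − 36 = 303.
(Totals: 1055 → 1358.)

No — net change +303 (cost rises by 303).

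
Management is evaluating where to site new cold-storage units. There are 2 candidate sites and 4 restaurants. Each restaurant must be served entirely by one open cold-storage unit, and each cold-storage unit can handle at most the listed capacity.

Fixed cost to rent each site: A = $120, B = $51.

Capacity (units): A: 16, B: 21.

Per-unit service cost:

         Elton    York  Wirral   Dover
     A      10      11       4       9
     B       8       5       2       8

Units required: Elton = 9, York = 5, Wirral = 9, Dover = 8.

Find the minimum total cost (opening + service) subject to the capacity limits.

Open {A, B}: Elton→B 8·9=72, York→A 11·5=55, Wirral→B 2·9=18, Dover→A 9·8=72.
Loads: A carries 13/16, B carries 18/21. Service 217; fixed 171; total 388.
Next best feasible plan costs 398.

Minimum total cost: 388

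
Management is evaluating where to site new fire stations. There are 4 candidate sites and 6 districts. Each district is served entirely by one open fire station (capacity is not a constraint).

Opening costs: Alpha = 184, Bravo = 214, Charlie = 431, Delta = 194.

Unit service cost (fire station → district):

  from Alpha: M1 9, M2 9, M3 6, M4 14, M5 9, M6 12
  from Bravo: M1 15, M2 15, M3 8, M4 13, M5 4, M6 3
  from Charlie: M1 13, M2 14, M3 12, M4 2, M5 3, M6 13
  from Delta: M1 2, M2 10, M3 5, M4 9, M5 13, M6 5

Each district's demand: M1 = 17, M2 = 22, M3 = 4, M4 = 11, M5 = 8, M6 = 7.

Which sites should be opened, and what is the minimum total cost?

For any fixed open set, each district goes to its cheapest open site; total = fixed + service.
{Delta}: M1→Delta 2·17=34, M2→Delta 10·22=220, M3→Delta 5·4=20, M4→Delta 9·11=99, M5→Delta 13·8=104, M6→Delta 5·7=35. Service 512; fixed 194; total 706.
{Bravo, Delta}: service 426 + fixed 408 = 834
{Alpha, Delta}: service 458 + fixed 378 = 836
{Alpha, Bravo, Charlie, Delta}: M1→Delta 2·17=34, M2→Alpha 9·22=198, M3→Delta 5·4=20, M4→Charlie 2·11=22, M5→Charlie 3·8=24, M6→Bravo 3·7=21. Service 319; fixed 1023; total 1342.
No other subset beats 706.

Open Delta only; minimum total cost 706.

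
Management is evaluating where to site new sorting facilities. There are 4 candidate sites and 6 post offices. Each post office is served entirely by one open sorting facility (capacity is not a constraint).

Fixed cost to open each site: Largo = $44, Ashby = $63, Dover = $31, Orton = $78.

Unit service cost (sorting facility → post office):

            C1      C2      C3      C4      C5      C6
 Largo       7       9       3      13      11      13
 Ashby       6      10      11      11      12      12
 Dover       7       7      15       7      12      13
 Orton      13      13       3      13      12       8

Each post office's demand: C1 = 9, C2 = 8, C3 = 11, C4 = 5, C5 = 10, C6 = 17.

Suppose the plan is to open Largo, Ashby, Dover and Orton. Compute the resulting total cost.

Total cost: 640

Each post office is assigned to its cheapest site among the open ones.
{Largo, Ashby, Dover, Orton}: C1→Ashby 6·9=54, C2→Dover 7·8=56, C3→Largo 3·11=33, C4→Dover 7·5=35, C5→Largo 11·10=110, C6→Orton 8·17=136. Service 424; fixed 216; total 640.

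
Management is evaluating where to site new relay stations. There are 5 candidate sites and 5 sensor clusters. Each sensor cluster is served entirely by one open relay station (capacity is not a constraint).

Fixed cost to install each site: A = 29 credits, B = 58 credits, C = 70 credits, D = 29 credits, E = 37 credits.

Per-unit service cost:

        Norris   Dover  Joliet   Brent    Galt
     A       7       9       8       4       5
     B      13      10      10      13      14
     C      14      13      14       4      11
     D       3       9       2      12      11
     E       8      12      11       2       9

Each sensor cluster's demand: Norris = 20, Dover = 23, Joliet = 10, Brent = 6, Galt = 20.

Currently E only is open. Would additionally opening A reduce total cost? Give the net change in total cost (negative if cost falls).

Yes — net change −170 (cost falls by 170).

Current service cost with {E}: 738.
Adding A: each sensor cluster re-picks its cheapest; new service cost 539, saving 199.
Extra fixed cost: 29. Net change = 29 − 199 = -170.
(Totals: 775 → 605.)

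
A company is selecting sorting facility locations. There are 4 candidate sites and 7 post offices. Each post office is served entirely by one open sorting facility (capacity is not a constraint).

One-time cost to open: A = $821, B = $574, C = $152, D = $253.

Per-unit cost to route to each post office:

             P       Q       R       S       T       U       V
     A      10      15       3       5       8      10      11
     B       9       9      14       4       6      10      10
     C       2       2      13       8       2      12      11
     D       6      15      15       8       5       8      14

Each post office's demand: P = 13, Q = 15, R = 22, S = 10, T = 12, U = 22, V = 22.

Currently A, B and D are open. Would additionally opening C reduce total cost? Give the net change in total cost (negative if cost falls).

Yes — net change −41 (cost falls by 41).

Current service cost with {A, B, D}: 775.
Adding C: each post office re-picks its cheapest; new service cost 582, saving 193.
Extra fixed cost: 152. Net change = 152 − 193 = -41.
(Totals: 2423 → 2382.)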